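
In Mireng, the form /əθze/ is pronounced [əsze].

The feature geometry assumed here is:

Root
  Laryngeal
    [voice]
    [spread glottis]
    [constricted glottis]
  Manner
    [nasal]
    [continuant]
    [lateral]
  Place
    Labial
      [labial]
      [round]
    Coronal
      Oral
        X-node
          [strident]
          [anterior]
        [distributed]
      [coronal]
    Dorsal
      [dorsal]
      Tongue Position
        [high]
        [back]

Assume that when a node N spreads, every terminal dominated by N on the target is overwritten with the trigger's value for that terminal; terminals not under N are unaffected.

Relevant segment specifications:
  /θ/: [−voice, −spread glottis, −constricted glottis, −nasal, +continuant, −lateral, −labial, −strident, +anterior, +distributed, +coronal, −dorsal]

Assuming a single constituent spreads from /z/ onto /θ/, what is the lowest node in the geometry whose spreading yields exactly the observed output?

Oral

The alternation /θ/ → [s] changes [distributed], [strident] and nothing else.
In this geometry the lowest node dominating all of them is Oral: every daughter of Oral dominates only a proper subset, so no lower node suffices.
If Oral spreads, every terminal under it takes /z/'s value, producing [s] as observed.
[voice], a feature on which the two segments disagree outside Oral, is unchanged — nothing dominating it spread, and Oral is the minimal sufficient constituent.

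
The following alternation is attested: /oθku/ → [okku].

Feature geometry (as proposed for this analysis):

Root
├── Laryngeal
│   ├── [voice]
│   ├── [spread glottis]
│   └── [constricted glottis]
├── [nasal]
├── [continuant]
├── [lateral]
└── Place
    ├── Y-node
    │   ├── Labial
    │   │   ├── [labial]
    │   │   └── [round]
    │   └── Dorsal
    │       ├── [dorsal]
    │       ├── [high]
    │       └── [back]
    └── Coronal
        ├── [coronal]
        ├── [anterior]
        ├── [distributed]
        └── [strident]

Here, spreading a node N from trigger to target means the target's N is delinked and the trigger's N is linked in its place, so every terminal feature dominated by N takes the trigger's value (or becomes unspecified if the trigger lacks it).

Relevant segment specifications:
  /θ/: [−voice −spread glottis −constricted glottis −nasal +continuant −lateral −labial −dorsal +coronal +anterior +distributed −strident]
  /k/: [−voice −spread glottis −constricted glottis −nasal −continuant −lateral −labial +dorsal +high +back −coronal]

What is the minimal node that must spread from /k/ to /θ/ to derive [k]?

Comparing /θ/ with its surface form [k], the features that change are [continuant], [coronal], [anterior], [distributed], [strident], [dorsal], [high], [back].
In this geometry the lowest node dominating all of them is Root: every daughter of Root dominates only a proper subset, so no lower node suffices.
If Root spreads, every terminal under it takes /k/'s value, producing [k] as observed.

Root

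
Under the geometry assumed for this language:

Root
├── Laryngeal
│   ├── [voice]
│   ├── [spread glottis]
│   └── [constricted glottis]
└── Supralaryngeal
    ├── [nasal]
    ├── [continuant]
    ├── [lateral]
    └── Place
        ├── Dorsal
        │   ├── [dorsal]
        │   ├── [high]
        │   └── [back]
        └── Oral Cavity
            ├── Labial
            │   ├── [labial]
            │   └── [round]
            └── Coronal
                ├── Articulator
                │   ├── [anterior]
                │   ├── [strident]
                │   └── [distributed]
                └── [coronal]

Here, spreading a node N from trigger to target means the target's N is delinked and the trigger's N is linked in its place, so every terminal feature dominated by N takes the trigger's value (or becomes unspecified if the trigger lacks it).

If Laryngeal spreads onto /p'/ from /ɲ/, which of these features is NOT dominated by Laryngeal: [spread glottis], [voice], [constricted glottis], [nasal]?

Laryngeal dominates exactly [voice], [spread glottis], [constricted glottis].
Of the listed options, [constricted glottis], [spread glottis], [voice] are among these and would be overwritten by spreading Laryngeal.
[nasal] is not within the Laryngeal subtree (it hangs from Supralaryngeal), so /p'/'s [nasal] value survives.

[nasal]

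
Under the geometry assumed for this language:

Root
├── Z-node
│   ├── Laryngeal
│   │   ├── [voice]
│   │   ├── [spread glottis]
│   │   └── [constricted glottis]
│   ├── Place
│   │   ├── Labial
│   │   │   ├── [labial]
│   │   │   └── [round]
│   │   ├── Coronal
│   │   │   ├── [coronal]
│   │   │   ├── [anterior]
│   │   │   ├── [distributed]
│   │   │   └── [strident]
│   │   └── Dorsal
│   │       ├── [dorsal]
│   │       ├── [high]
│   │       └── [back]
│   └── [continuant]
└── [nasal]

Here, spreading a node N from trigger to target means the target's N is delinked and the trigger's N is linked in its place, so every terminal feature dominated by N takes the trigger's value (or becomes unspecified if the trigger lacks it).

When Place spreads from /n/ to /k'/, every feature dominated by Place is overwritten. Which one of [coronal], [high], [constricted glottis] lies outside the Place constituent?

[constricted glottis]

The terminals dominated by Place are [labial], [round], [coronal], [anterior], [distributed], [strident], [dorsal], [high], [back].
Spreading Place replaces [coronal], [high] with the trigger's values, since each sits inside the Place constituent.
But [constricted glottis] is a dependent of Laryngeal, outside Place; it is therefore untouched by the spreading.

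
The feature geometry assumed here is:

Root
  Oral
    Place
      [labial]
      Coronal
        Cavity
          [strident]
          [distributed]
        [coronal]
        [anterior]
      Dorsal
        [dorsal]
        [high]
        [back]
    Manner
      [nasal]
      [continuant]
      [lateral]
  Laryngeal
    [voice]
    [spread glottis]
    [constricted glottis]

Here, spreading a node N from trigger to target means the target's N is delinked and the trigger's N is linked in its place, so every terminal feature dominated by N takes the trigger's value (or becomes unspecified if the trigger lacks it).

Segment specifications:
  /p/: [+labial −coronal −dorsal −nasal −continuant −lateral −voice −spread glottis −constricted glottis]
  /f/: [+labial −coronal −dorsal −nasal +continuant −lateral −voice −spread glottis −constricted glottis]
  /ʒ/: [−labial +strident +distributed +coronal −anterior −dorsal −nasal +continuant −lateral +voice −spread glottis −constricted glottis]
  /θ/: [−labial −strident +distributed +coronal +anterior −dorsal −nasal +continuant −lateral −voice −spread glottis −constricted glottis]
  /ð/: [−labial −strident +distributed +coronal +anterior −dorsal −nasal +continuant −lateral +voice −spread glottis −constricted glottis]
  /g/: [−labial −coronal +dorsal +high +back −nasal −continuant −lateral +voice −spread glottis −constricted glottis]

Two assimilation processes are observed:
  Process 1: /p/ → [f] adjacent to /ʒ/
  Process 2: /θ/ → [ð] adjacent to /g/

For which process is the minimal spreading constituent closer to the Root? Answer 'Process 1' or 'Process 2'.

Process 2

Process 1: the feature that changes is [continuant]; the minimal node is [continuant] (depth 3).
Process 2: the feature that changes is [voice]; the minimal node is [voice] (depth 2).
[voice] is closer to Root than [continuant], so Process 2 spreads the higher node.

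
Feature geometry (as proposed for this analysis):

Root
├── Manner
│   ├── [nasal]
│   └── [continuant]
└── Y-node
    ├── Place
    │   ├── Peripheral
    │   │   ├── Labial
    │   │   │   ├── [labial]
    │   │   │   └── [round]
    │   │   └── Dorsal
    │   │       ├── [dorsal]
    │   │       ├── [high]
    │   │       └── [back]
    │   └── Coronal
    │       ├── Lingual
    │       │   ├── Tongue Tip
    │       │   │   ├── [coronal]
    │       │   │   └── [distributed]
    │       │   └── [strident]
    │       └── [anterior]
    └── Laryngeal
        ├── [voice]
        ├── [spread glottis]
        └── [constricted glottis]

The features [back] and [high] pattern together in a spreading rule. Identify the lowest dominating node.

Dorsal

[back] is immediately dominated by Dorsal.
[high] is immediately dominated by Dorsal.
These paths first converge at Dorsal; no daughter of Dorsal dominates all 2 features, so Dorsal is the minimal constituent.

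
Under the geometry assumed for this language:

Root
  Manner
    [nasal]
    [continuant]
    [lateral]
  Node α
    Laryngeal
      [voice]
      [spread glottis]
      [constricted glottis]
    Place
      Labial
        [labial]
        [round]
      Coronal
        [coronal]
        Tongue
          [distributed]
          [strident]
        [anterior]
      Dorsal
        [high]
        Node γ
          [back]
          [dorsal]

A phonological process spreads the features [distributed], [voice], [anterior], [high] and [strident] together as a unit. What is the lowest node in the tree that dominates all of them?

[distributed] is immediately dominated by Tongue.
[voice] is immediately dominated by Laryngeal.
[anterior] is immediately dominated by Coronal.
[high] is immediately dominated by Dorsal.
[strident] is immediately dominated by Tongue.
The lowest node appearing on every path is Node α; each proper daughter of Node α fails to dominate at least one of the listed features.

Node α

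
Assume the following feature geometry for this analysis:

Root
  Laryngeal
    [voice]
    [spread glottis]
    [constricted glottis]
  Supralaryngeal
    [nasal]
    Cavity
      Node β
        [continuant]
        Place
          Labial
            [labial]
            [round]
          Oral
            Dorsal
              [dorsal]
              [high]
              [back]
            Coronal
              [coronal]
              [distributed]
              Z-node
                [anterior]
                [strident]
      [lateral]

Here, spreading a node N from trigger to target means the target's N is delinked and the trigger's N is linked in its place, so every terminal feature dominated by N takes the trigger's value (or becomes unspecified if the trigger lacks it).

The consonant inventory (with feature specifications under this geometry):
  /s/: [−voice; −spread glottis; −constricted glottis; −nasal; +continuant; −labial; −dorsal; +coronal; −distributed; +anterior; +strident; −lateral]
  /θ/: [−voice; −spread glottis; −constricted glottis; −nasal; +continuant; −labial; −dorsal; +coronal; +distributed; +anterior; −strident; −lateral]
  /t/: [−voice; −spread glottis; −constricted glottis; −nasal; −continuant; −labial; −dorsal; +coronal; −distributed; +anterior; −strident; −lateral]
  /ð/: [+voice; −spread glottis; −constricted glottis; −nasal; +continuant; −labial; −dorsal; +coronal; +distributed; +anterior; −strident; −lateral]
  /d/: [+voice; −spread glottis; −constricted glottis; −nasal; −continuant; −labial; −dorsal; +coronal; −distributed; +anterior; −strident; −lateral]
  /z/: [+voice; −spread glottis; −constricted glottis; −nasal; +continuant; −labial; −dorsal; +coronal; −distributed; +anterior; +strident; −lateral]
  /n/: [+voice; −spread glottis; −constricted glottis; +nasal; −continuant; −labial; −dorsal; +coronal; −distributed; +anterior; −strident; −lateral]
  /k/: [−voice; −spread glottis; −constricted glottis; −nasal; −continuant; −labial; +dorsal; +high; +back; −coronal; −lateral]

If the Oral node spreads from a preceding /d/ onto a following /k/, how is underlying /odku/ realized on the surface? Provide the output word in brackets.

The Oral node dominates the terminals [dorsal], [high], [back], [coronal], [distributed], [anterior], [strident].
After delinking /k/'s Oral and linking /d/'s, the affected terminals become [−dorsal], [+coronal], [−distributed], [+anterior], [−strident]; [voice], [spread glottis], [constricted glottis], … (outside Oral) are retained from /k/.
This feature bundle is that of [t], so /odku/ surfaces as [odtu].

[odtu]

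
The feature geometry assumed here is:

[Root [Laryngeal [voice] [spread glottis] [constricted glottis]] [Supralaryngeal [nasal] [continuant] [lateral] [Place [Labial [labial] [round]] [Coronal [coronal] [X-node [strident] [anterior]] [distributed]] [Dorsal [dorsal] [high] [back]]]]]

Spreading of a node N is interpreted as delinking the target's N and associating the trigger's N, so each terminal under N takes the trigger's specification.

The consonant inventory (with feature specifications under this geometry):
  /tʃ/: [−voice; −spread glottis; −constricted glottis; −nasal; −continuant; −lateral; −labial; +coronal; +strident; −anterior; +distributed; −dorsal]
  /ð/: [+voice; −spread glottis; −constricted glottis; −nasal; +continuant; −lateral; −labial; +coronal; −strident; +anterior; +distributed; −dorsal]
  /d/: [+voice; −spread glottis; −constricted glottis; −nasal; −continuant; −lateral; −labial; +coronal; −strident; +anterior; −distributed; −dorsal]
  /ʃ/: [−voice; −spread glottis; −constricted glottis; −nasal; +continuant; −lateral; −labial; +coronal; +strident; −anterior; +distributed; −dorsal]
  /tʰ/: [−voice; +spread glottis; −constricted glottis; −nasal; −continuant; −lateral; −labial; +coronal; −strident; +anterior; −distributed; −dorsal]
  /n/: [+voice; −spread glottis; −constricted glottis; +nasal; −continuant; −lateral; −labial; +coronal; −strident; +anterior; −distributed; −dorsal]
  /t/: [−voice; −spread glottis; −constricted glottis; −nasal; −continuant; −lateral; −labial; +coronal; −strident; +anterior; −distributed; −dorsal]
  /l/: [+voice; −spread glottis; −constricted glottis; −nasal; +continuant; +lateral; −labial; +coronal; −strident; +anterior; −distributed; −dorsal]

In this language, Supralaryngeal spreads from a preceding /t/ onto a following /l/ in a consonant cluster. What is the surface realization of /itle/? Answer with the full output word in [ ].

The Supralaryngeal node dominates the terminals [nasal], [continuant], [lateral], [labial], [round], [coronal], [strident], [anterior], [distributed], [dorsal], [high], [back].
The target acquires /t/'s values for everything under Supralaryngeal — [−nasal], [−continuant], [−lateral], [−labial], [+coronal], [−strident], [+anterior], [−distributed], [−dorsal] — while keeping its own [voice], [spread glottis], [constricted glottis].
The resulting bundle matches /d/ in the inventory; substituting it for /l/ gives [itde].

[itde]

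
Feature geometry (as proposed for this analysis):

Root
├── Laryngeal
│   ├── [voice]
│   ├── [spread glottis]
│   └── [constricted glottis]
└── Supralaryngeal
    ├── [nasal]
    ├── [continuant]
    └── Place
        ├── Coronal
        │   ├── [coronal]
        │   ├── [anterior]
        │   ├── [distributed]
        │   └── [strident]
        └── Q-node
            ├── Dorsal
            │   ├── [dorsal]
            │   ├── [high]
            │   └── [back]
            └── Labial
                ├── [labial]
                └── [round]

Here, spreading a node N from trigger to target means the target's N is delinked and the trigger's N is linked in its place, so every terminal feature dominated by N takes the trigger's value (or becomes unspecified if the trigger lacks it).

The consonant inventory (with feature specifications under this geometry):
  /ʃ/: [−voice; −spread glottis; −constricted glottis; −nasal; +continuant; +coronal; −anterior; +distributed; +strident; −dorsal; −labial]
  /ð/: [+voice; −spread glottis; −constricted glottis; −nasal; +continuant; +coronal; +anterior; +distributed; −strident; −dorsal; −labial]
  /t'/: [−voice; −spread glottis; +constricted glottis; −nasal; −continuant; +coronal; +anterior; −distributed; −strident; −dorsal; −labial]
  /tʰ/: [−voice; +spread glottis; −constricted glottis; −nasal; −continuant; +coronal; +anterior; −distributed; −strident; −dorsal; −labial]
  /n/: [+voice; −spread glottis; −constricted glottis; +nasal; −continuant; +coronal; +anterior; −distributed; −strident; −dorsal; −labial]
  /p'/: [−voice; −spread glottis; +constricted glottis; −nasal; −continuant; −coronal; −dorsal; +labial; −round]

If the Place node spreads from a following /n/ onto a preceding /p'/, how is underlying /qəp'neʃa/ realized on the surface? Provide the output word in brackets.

[qət'neʃa]

Terminals under Place in this geometry: [coronal], [anterior], [distributed], [strident], [dorsal], [high], [back], [labial], [round].
After delinking /p'/'s Place and linking /n/'s, the affected terminals become [+coronal], [+anterior], [−distributed], [−strident], [−dorsal], [−labial]; [voice], [spread glottis], [constricted glottis], … (outside Place) are retained from /p'/.
Among the inventory, only /t'/ has exactly this specification, giving the surface form [qət'neʃa].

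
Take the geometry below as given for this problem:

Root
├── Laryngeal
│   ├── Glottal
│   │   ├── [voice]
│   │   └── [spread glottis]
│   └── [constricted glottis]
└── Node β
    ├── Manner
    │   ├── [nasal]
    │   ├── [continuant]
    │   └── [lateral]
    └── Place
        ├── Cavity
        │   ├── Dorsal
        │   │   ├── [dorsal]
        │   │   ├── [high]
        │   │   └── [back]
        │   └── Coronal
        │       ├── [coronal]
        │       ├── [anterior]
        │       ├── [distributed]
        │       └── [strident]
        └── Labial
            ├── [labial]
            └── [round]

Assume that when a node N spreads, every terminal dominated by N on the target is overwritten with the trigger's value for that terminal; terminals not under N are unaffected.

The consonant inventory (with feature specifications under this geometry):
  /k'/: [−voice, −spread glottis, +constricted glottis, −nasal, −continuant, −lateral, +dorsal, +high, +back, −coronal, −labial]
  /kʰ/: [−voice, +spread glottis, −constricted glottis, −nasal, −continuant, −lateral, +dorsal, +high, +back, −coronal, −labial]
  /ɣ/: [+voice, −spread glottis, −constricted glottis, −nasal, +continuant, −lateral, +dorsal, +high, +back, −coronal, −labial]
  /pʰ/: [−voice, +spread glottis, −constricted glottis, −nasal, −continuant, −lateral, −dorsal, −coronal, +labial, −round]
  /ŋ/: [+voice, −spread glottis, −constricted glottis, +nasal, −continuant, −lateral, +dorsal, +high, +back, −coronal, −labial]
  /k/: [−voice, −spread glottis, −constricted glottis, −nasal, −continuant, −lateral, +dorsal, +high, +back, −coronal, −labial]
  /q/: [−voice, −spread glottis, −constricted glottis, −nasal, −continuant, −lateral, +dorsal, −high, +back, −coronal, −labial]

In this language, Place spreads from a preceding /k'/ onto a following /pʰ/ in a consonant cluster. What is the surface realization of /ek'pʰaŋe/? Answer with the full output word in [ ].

The Place node dominates the terminals [dorsal], [high], [back], [coronal], [anterior], [distributed], [strident], [labial], [round].
The target acquires /k'/'s values for everything under Place — [+dorsal], [+high], [+back], [−coronal], [−labial] — while keeping its own [voice], [spread glottis], [constricted glottis], ….
The resulting bundle matches /kʰ/ in the inventory; substituting it for /pʰ/ gives [ek'kʰaŋe].

[ek'kʰaŋe]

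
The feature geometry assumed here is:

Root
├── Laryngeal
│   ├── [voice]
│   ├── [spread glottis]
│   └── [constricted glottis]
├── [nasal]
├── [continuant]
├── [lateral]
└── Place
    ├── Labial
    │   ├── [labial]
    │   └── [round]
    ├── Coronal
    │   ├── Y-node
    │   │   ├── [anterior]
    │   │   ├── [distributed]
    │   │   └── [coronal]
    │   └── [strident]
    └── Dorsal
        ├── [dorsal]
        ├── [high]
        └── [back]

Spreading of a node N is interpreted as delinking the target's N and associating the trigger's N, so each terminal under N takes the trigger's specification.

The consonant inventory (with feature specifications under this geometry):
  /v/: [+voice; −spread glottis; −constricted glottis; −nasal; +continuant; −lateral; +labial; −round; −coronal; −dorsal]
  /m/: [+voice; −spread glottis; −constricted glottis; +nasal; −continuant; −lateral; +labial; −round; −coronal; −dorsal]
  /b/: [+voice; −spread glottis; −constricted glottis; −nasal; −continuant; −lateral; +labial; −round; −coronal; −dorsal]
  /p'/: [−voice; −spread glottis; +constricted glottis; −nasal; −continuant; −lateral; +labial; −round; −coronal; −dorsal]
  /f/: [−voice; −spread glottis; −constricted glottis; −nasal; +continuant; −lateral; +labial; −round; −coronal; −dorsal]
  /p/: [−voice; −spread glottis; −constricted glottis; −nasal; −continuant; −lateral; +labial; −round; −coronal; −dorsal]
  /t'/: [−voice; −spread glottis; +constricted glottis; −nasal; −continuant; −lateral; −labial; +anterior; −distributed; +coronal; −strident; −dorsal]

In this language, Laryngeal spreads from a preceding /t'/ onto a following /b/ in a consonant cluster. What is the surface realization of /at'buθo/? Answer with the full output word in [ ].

The Laryngeal node dominates the terminals [voice], [spread glottis], [constricted glottis].
The target acquires /t'/'s values for everything under Laryngeal — [−voice], [−spread glottis], [+constricted glottis] — while keeping its own [nasal], [continuant], [lateral], ….
This feature bundle is that of [p'], so /at'buθo/ surfaces as [at'p'uθo].

[at'p'uθo]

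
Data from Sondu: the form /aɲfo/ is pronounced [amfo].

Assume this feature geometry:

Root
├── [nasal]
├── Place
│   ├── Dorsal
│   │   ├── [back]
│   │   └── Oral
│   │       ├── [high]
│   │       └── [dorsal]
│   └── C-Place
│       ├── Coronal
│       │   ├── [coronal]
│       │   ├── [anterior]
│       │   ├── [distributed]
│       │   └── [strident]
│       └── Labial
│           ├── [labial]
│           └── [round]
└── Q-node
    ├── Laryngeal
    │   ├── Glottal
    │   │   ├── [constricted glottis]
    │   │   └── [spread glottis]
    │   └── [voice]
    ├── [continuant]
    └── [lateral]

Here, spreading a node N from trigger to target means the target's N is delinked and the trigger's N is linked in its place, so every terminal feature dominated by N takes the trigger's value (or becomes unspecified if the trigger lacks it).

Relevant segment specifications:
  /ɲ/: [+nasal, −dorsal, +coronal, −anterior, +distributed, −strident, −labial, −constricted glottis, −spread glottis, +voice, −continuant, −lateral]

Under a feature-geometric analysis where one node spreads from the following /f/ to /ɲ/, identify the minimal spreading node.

C-Place

The alternation /ɲ/ → [m] changes [labial], [round], [coronal], [anterior], [distributed], [strident] and nothing else.
Tracing each changed feature up the tree, the paths first meet at C-Place; any lower node misses at least one of them.
Delinking /ɲ/'s C-Place and associating /f/'s C-Place gives precisely the feature bundle of [m].
Features on which the two segments disagree outside C-Place, such as [continuant], [nasal], are unchanged — nothing dominating them spread, and C-Place is the minimal sufficient constituent.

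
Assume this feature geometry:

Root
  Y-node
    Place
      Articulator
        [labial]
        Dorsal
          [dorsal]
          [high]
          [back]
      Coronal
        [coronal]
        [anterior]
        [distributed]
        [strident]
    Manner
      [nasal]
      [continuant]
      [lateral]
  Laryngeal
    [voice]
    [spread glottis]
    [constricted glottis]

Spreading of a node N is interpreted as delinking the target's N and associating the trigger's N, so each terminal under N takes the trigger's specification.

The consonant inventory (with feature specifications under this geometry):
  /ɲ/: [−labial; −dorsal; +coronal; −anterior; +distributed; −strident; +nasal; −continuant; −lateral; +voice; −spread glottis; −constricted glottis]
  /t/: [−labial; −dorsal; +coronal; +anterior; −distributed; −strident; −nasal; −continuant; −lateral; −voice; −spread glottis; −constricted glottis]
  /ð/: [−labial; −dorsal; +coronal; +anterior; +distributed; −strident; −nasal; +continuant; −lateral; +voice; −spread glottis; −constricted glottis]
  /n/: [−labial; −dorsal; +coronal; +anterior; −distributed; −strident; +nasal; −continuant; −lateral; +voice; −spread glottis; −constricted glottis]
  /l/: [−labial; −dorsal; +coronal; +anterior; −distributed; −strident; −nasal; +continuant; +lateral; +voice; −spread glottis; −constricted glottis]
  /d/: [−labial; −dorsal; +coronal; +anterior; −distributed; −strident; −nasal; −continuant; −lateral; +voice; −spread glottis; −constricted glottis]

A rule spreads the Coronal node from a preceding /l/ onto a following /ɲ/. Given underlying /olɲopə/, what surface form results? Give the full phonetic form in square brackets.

Terminals under Coronal in this geometry: [coronal], [anterior], [distributed], [strident].
The target acquires /l/'s values for everything under Coronal — [+coronal], [+anterior], [−distributed], [−strident] — while keeping its own [labial], [dorsal], [nasal], ….
The resulting bundle matches /n/ in the inventory; substituting it for /ɲ/ gives [olnopə].

[olnopə]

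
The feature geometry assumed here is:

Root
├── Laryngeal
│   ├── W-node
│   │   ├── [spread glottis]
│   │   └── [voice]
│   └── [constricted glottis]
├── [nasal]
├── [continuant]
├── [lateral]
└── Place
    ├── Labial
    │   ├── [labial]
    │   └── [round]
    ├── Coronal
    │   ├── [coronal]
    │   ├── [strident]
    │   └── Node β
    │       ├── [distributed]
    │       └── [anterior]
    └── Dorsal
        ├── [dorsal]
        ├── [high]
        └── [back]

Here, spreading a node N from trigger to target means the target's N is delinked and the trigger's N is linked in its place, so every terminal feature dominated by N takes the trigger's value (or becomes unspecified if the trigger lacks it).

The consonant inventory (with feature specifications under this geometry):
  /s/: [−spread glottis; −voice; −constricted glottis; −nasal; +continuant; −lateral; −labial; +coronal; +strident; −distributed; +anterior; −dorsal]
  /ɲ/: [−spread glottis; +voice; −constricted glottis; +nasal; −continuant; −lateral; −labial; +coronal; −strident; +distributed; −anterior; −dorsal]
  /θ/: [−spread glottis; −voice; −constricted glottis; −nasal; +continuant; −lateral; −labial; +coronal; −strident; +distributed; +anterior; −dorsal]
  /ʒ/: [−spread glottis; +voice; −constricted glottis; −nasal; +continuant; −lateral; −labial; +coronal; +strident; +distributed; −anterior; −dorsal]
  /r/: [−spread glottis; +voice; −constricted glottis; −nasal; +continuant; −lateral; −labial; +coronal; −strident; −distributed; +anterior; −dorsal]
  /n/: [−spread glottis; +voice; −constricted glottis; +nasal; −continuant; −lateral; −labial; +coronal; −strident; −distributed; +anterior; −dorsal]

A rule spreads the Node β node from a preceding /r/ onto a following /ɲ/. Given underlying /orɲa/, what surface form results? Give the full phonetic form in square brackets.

[orna]

Node β immediately or transitively dominates [distributed], [anterior].
The target acquires /r/'s values for everything under Node β — [−distributed], [+anterior] — while keeping its own [spread glottis], [voice], [constricted glottis], ….
This feature bundle is that of [n], so /orɲa/ surfaces as [orna].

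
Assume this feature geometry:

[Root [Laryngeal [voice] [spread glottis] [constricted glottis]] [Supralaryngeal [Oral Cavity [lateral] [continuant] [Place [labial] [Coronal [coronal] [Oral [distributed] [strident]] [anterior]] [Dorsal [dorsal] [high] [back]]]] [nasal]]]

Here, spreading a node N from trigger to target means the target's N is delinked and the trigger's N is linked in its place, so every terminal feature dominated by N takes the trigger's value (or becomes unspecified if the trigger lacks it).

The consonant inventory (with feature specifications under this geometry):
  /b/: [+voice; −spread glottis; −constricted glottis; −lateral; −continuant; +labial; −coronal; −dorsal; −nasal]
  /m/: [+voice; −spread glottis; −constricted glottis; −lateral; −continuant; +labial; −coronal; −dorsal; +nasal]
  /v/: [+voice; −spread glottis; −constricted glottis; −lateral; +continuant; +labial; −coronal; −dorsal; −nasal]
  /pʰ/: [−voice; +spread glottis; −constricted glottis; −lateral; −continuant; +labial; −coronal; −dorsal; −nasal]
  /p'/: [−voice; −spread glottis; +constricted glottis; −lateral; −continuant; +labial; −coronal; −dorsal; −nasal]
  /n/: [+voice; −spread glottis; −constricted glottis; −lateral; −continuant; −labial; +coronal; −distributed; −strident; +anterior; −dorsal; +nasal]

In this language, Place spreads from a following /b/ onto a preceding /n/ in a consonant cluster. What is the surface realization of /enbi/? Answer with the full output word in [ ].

Terminals under Place in this geometry: [labial], [coronal], [distributed], [strident], [anterior], [dorsal], [high], [back].
Spreading Place from /b/ onto /n/ replaces those values with /b/'s: [+labial], [−coronal], [−dorsal]. Features outside Place ([voice], [spread glottis], [constricted glottis], …) stay as in /n/.
Among the inventory, only /m/ has exactly this specification, giving the surface form [embi].

[embi]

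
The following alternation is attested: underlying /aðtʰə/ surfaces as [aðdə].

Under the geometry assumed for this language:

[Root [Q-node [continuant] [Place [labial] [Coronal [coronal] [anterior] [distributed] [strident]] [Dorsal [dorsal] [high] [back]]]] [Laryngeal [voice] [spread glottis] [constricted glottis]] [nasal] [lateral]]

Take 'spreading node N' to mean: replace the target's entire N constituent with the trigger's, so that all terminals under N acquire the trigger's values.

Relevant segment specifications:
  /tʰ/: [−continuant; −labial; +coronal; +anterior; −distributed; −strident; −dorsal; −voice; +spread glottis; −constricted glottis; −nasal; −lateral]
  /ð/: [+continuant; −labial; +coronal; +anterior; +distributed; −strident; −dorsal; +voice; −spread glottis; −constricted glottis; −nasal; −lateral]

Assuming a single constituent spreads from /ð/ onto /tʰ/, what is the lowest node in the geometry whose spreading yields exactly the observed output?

Laryngeal

Comparing /tʰ/ with its surface form [d], the features that change are [voice], [spread glottis].
In this geometry the lowest node dominating all of them is Laryngeal: every daughter of Laryngeal dominates only a proper subset, so no lower node suffices.
Delinking /tʰ/'s Laryngeal and associating /ð/'s Laryngeal gives precisely the feature bundle of [d].
Since [continuant], [distributed] are preserved even though /ð/ disagrees there, no node above Laryngeal spread.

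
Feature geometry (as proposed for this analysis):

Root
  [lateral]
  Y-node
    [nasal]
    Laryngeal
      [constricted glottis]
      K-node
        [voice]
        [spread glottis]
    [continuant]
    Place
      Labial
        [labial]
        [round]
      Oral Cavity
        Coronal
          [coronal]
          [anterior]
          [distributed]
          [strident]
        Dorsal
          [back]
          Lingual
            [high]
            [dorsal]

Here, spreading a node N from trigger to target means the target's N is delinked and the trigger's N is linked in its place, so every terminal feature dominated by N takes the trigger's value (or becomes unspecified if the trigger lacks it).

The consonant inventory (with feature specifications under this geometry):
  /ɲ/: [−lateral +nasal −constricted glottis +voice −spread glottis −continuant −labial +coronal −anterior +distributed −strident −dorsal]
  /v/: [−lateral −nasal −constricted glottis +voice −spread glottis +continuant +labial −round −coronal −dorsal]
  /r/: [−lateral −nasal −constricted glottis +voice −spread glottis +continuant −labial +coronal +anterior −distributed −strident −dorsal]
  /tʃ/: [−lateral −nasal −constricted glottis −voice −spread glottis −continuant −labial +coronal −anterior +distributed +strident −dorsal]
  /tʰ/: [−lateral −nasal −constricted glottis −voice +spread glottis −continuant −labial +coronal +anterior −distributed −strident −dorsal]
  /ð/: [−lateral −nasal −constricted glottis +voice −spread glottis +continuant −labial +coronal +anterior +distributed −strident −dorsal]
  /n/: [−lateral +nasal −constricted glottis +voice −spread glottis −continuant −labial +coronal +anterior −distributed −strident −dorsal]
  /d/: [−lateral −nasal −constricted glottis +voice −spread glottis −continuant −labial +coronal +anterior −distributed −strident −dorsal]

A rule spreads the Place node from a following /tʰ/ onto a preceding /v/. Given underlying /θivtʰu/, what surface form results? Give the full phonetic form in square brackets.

Terminals under Place in this geometry: [labial], [round], [coronal], [anterior], [distributed], [strident], [back], [high], [dorsal].
Spreading Place from /tʰ/ onto /v/ replaces those values with /tʰ/'s: [−labial], [+coronal], [+anterior], [−distributed], [−strident], [−dorsal]. Features outside Place ([lateral], [nasal], [constricted glottis], …) stay as in /v/.
The resulting bundle matches /r/ in the inventory; substituting it for /v/ gives [θirtʰu].

[θirtʰu]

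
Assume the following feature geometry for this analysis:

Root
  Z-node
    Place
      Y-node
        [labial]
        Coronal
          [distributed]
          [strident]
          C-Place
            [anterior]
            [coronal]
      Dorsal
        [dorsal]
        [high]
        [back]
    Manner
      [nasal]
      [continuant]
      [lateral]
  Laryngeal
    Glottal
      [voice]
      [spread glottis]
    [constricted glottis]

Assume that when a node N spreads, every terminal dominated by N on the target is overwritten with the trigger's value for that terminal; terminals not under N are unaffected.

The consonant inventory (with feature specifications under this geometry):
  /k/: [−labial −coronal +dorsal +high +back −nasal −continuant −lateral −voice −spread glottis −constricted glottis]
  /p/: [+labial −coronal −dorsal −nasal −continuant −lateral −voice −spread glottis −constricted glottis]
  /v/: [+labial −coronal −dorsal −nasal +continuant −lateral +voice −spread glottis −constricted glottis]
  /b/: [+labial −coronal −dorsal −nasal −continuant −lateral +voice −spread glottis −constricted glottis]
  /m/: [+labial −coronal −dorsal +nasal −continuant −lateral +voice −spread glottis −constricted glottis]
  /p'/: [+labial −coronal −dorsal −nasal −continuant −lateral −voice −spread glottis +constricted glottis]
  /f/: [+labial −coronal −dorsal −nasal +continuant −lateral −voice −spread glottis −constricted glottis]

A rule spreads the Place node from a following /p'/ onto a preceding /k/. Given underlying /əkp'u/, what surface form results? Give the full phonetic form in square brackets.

[əpp'u]

Place immediately or transitively dominates [labial], [distributed], [strident], [anterior], [coronal], [dorsal], [high], [back].
After delinking /k/'s Place and linking /p'/'s, the affected terminals become [+labial], [−coronal], [−dorsal]; [nasal], [continuant], [lateral], … (outside Place) are retained from /k/.
This feature bundle is that of [p], so /əkp'u/ surfaces as [əpp'u].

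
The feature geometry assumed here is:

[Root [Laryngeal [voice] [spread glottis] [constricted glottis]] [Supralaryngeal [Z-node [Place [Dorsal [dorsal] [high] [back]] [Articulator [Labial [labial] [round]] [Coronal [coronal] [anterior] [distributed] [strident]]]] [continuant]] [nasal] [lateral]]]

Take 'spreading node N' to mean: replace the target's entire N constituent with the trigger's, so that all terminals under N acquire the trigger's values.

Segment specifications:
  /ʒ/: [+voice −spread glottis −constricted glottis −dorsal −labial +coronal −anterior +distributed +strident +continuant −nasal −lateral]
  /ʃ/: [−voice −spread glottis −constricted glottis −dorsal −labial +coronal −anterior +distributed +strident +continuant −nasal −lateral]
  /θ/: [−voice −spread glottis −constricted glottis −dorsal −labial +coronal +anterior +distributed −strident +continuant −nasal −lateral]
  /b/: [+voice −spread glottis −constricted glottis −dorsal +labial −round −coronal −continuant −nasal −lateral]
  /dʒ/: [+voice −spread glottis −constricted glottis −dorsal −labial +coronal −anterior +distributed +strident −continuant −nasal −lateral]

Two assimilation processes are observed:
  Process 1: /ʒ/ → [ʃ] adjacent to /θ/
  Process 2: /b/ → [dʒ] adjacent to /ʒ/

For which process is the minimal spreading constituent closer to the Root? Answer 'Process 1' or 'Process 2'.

Process 1

Process 1: the feature that changes is [voice]; the minimal node is [voice] (depth 2).
Process 2 alters [labial], [round], [coronal], [anterior], [distributed], [strident]; the lowest common ancestor is Articulator (depth 4 from Root).
[voice] (depth 2) sits above Articulator (depth 4), making Process 1 the one with the higher spreading node.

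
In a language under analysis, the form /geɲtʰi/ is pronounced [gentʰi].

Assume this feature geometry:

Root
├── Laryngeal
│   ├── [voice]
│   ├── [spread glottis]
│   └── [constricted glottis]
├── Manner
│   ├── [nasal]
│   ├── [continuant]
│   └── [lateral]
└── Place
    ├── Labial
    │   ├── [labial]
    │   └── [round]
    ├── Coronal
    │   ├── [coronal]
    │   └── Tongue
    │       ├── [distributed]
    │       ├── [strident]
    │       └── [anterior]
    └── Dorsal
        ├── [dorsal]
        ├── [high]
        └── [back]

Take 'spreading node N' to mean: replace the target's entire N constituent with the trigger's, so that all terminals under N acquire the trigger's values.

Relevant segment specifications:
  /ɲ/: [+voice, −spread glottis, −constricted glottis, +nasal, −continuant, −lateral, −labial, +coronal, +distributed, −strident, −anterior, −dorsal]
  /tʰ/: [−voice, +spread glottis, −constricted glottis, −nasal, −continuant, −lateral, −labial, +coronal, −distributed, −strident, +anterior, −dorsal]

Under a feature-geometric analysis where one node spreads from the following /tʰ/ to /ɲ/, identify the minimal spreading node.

Tongue

Feature comparison: [anterior], [distributed] differ between /ɲ/ and [n]; the remaining terminals match.
Tracing each changed feature up the tree, the paths first meet at Tongue; any lower node misses at least one of them.
If Tongue spreads, every terminal under it takes /tʰ/'s value, producing [n] as observed.
Features on which the two segments disagree outside Tongue, such as [spread glottis], [nasal], are unchanged — nothing dominating them spread, and Tongue is the minimal sufficient constituent.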